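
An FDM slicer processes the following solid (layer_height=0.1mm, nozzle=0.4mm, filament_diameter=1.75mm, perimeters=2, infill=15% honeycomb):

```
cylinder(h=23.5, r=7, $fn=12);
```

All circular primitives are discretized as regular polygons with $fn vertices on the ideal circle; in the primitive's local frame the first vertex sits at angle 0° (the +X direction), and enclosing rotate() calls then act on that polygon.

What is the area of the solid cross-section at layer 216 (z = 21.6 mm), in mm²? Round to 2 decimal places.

147.00 mm²

At z = 21.6 mm: the r=7 cylinder gives a regular 12-gon of circumradius 7 (constant along its height) (area = (12/2)·7.000²·sin(360°/12) = 147.00 mm²). Overall, the cross-section is a single solid region. Net area = 147.00 mm².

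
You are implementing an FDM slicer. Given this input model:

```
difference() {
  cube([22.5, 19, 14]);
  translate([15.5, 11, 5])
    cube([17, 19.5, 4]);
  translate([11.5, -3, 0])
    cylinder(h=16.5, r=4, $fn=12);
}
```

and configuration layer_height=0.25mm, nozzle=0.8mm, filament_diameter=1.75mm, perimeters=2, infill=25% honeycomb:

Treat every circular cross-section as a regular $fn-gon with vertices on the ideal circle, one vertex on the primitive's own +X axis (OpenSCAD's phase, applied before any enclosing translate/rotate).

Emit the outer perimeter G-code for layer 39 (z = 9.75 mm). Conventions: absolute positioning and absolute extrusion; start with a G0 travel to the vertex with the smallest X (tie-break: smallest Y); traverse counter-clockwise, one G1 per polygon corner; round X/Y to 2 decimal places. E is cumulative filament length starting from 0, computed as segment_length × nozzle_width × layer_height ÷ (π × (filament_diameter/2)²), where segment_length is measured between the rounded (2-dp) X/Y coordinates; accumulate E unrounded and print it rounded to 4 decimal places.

G0 X0.00 Y0.00 Z9.75
G1 X9.04 Y0.00 E0.7517
G1 X9.50 Y0.46 E0.8058
G1 X11.50 Y1.00 E0.9780
G1 X13.50 Y0.46 E1.1503
G1 X13.96 Y0.00 E1.2044
G1 X22.50 Y0.00 E1.9145
G1 X22.50 Y19.00 E3.4943
G1 X0.00 Y19.00 E5.3652
G1 X0.00 Y0.00 E6.9451

At z = 9.75 mm: the cube (footprint 22.5×19) is included at this height; the cube at (15.5, 11) does not reach this height (z outside [5, 9]); the r=4 cylinder at (11.5, -3) gives a regular 12-gon of circumradius 4 (constant along its height); After the difference (first − rest): starting from the 22.5×19 cube, the r=4 cylinder at (11.5, -3) partially overlaps it — only the 3.14 mm² overlap (of its 48.00 mm²) is removed, clipping the outline — 1 connected region. The outline is a single polygon with 9 vertices. Extrusion per mm of travel: 0.8 × 0.25 / (π × 0.875²) = 0.083150. Accumulating E over each segment gives final E = 6.9451.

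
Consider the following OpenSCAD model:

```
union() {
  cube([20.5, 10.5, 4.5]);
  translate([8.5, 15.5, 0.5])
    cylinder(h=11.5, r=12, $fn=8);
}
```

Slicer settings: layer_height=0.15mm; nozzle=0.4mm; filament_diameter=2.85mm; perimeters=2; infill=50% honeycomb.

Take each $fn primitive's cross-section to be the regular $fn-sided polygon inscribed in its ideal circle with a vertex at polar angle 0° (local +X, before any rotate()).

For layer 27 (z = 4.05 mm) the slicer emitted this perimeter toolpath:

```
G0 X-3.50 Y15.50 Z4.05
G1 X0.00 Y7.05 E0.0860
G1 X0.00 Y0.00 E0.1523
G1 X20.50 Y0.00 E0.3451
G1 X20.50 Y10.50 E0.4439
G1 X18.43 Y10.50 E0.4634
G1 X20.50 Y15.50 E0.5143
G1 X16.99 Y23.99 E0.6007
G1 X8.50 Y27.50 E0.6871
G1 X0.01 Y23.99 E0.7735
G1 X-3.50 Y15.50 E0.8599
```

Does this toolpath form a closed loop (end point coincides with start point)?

Start point (G0): (-3.50, 15.50). End point (last G1): the path returns to the start — closed.

yes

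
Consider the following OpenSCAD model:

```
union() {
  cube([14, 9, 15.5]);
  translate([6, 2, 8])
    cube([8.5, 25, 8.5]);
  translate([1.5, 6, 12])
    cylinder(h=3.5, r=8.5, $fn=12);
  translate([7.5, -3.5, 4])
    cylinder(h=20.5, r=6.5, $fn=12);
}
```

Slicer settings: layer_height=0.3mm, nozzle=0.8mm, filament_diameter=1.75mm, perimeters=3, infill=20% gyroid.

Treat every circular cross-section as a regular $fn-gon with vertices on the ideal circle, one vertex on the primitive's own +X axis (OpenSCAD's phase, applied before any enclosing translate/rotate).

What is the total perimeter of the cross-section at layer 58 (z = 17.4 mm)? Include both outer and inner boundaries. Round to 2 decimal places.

At z = 17.4 mm: the cube is not intersected at this z (z outside [0, 15.5]); the cube at (6, 2) does not reach this height (z outside [8, 16.5]); the cylinder at (1.5, 6) is absent (z outside [12, 15.5]); the r=6.5 cylinder at (7.5, -3.5) contributes a regular 12-gon of circumradius 6.5 (perimeter = 2·12·6.500·sin(180°/12) = 40.38 mm); Taking the union: only the r=6.5 cylinder at (7.5, -3.5) is present, so the union is just that shape — boundary = 40.38 mm. Overall, the cross-section is a single solid region. Total boundary length (outer) = 40.38 mm.

40.38 mm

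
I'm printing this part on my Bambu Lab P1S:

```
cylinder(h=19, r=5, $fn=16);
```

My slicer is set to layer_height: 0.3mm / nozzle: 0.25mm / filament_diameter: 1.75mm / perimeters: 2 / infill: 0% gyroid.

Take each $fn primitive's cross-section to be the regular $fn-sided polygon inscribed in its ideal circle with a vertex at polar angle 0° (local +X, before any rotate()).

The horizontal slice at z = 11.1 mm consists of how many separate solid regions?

At z = 11.1 mm: the cylinder: section is a regular 16-gon, circumradius r=5. The result has 1 disconnected region.

1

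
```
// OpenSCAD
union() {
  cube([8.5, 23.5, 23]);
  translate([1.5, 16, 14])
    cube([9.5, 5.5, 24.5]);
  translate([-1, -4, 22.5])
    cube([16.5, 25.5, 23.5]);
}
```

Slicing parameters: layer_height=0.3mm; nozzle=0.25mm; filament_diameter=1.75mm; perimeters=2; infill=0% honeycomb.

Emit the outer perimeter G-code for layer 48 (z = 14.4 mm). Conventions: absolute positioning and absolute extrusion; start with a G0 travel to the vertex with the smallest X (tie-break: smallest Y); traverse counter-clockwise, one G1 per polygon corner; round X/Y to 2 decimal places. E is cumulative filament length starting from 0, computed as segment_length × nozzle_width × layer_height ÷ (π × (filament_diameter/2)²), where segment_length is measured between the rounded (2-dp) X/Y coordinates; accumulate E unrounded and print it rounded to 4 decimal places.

G0 X0.00 Y0.00 Z14.40
G1 X8.50 Y0.00 E0.2650
G1 X8.50 Y16.00 E0.7639
G1 X11.00 Y16.00 E0.8419
G1 X11.00 Y21.50 E1.0134
G1 X8.50 Y21.50 E1.0913
G1 X8.50 Y23.50 E1.1537
G1 X0.00 Y23.50 E1.4188
G1 X0.00 Y0.00 E2.1515

At z = 14.4 mm: the 8.5×23.5 cube contributes its full rectangle; the cube at (1.5, 16) is present — its section is the full 9.5×5.5 rectangle; the cube at (-1, -4) is absent (z outside [22.5, 46]); Taking the union: the regions partially overlap (shared area 38.50 mm²), so overlapping operands fuse into one piece — 1 connected region. The outline is a single polygon with 8 vertices. Extrusion per mm of travel: 0.25 × 0.3 / (π × 0.875²) = 0.031181. Accumulating E over each segment gives final E = 2.1515.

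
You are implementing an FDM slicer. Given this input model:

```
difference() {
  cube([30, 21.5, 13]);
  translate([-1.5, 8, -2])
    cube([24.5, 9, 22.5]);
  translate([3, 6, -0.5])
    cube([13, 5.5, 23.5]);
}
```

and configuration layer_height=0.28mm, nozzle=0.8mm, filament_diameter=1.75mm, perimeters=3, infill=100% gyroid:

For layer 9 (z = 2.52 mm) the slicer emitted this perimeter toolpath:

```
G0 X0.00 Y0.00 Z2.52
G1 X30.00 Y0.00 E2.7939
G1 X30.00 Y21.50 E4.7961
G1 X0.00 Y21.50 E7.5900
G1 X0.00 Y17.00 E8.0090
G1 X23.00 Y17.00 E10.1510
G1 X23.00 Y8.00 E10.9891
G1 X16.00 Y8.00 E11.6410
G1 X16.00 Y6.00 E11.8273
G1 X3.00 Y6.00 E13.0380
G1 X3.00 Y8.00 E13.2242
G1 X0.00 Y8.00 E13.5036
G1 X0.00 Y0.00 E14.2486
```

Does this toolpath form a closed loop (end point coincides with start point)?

yes

Start point (G0): (0.00, 0.00). End point (last G1): the path returns to the start — closed.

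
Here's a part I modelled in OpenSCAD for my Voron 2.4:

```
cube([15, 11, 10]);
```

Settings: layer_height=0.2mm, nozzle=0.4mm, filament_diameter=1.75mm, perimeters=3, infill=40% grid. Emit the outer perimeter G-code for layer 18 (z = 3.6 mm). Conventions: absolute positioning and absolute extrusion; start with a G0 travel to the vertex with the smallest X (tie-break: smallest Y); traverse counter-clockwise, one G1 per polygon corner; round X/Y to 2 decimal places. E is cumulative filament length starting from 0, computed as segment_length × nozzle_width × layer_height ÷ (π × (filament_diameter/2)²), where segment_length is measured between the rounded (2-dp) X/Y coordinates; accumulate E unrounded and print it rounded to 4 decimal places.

G0 X0.00 Y0.00 Z3.60
G1 X15.00 Y0.00 E0.4989
G1 X15.00 Y11.00 E0.8648
G1 X0.00 Y11.00 E1.3637
G1 X0.00 Y0.00 E1.7295

At z = 3.6 mm: the cube is present — its section is the full 15×11 rectangle. The outline is a single polygon with 4 vertices. Extrusion per mm of travel: 0.4 × 0.2 / (π × 0.875²) = 0.033260. Accumulating E over each segment gives final E = 1.7295.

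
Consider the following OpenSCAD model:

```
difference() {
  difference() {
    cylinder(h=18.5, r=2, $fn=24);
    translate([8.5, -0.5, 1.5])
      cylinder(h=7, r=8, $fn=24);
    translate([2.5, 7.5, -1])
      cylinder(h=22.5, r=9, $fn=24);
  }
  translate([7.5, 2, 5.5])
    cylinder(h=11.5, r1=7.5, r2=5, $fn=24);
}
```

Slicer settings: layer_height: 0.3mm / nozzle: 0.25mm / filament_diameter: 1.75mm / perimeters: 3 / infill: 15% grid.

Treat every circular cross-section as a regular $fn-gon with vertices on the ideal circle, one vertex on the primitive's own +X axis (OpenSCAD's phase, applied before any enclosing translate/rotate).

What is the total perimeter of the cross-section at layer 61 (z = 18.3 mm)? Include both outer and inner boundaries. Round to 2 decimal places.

At z = 18.3 mm: the r=2 cylinder gives a regular 24-gon of circumradius 2 (constant along its height) (perimeter = 2·24·2.000·sin(180°/24) = 12.53 mm); the cylinder at (8.5, -0.5) does not reach this height (z outside [1.5, 8.5]); the r=9 cylinder at (2.5, 7.5) gives a regular 24-gon of circumradius 9 (constant along its height) (perimeter = 2·24·9.000·sin(180°/24) = 56.39 mm); Subtracting the remaining from the first: starting from the r=2 cylinder, the r=9 cylinder at (2.5, 7.5) partially overlaps it — only the 9.96 mm² overlap (of its 251.57 mm²) is removed, clipping the outline — boundary = 8.05 mm; the cone at (7.5, 2) is not intersected at this z (z outside [5.5, 17]); Taking the first minus the rest: none of the subtracted shapes is present at this height, so that combined region is unchanged — boundary = 8.05 mm. Overall, the cross-section is a single solid region. Total boundary length (outer) = 8.05 mm.

8.05 mm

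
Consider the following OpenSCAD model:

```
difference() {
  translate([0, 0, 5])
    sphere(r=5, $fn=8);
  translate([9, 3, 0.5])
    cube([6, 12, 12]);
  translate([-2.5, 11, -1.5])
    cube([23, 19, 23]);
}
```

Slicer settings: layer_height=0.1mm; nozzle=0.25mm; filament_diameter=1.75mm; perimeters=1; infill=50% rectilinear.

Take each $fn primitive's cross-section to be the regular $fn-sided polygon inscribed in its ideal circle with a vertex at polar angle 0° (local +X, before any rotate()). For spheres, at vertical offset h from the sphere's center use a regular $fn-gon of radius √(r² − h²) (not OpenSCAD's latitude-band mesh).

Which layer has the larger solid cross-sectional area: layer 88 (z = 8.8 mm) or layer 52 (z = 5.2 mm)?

layer 52 (z = 5.2 mm)

Layer 88 (z = 8.8): the r=5 sphere contributes a regular 8-gon of circumradius √(5²−3.8²) = 3.250 (area = (8/2)·3.250²·sin(360°/8) = 29.87 mm²); the cube at (9, 3) (footprint 6×12) is included at this height (area 72.00 mm²); the 23×19 cube at (-2.5, 11) contributes its full rectangle (area 437.00 mm²); Taking the first minus the rest: starting from the r=5 sphere (29.87 mm²), the 6×12 cube at (9, 3) misses the remaining region (no effect); the 23×19 cube at (-2.5, 11) misses the remaining region (no effect) — area = 29.87 mm². So its area = 29.87 mm². Layer 52 (z = 5.2): the sphere: section is a regular 8-gon, circumradius = √(r²−h²) = √(5²−0.2²) = 4.996 (area = (8/2)·4.996²·sin(360°/8) = 70.60 mm²); the cube at (9, 3) is present — its section is the full 6×12 rectangle (area 72.00 mm²); the 23×19 cube at (-2.5, 11) contributes its full rectangle (area 437.00 mm²); Subtracting the remaining from the first: starting from the r=5 sphere (70.60 mm²), the 6×12 cube at (9, 3) misses the remaining region (no effect); the 23×19 cube at (-2.5, 11) misses the remaining region (no effect) — area = 70.60 mm². So its area = 70.60 mm². Layer 52 is larger (70.60 vs 29.87 mm²).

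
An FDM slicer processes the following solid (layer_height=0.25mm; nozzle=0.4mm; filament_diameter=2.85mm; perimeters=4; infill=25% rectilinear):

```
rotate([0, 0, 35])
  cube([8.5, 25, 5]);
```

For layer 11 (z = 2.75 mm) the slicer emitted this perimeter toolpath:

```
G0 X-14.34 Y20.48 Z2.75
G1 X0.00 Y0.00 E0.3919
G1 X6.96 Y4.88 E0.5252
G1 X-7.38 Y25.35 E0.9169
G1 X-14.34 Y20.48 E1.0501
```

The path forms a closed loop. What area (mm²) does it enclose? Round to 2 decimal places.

Apply the shoelace formula to the sequence of (X, Y) vertices; enclosed area = 212.41 mm².

212.41 mm²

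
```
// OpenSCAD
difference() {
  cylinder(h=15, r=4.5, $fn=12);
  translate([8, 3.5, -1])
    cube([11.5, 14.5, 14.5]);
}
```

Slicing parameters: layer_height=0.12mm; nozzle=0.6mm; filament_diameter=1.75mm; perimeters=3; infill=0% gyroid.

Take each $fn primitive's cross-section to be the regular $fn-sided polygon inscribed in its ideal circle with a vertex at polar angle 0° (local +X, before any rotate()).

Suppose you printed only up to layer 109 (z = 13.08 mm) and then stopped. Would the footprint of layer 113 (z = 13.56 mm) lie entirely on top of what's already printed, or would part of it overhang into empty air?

entirely on top

Compare the two slices. At z = 13.08: the r=4.5 cylinder contributes a regular 12-gon of circumradius 4.5 (area = (12/2)·4.500²·sin(360°/12) = 60.75 mm²); the cube at (8, 3.5) is present — its section is the full 11.5×14.5 rectangle (area 166.75 mm²); Taking the first minus the rest: starting from the r=4.5 cylinder (60.75 mm²), the 11.5×14.5 cube at (8, 3.5) misses the remaining region (no effect) — area = 60.75 mm². At z = 13.56: the cylinder: section is a regular 12-gon, circumradius r=4.5 (area = (12/2)·4.500²·sin(360°/12) = 60.75 mm²); the cube at (8, 3.5) does not reach this height (z outside [-1, 13.5]); Subtracting the remaining from the first: none of the subtracted shapes is present at this height, so the r=4.5 cylinder is unchanged — area = 60.75 mm². Checking containment: the cross-section at z = 13.56 is a subset of the cross-section at z = 13.08.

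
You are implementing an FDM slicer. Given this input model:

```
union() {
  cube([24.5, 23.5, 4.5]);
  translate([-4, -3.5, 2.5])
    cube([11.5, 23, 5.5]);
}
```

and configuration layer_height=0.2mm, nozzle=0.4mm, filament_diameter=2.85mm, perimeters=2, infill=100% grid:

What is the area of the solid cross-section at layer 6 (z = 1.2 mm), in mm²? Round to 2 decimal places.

575.75 mm²

At z = 1.2 mm: the 24.5×23.5 cube contributes its full rectangle (area 575.75 mm²); the cube at (-4, -3.5) does not reach this height (z outside [2.5, 8]); Merging all regions: only the 24.5×23.5 cube is present, so the union is just that shape — area = 575.75 mm². Overall, the cross-section is a single solid region. Net area = 575.75 mm².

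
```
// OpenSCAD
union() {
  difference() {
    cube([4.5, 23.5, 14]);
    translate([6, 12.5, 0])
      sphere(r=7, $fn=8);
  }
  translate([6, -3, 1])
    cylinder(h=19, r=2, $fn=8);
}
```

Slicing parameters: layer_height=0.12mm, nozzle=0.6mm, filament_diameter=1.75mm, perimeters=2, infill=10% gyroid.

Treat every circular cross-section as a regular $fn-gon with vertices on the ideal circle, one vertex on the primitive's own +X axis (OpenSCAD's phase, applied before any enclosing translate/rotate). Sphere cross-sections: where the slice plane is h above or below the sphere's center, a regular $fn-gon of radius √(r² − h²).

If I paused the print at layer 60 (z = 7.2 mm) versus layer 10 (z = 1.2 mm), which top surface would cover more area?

layer 60 (z = 7.2 mm)

Layer 60 (z = 7.2): the 4.5×23.5 cube contributes its full rectangle (area 105.75 mm²); the sphere at (6, 12.5) does not reach this height (|z−center|=7.200 > r=7); Taking the first minus the rest: none of the subtracted shapes is present at this height, so the 4.5×23.5 cube is unchanged — area = 105.75 mm²; the cylinder at (6, -3): section is a regular 8-gon, circumradius r=2 (area = (8/2)·2.000²·sin(360°/8) = 11.31 mm²); Combining (union): the 2 present regions are separate (no shared area or edge), so areas and boundary lengths simply add and each stays a separate island — area = 117.06 mm². So its area = 117.06 mm². Layer 10 (z = 1.2): the cube (footprint 4.5×23.5) is included at this height (area 105.75 mm²); the sphere at (6, 12.5): section is a regular 8-gon, circumradius = √(r²−h²) = √(7²−1.2²) = 6.896 (area = (8/2)·6.896²·sin(360°/8) = 134.52 mm²); Taking the first minus the rest: starting from the 4.5×23.5 cube (105.75 mm²), the r=7 sphere at (6, 12.5) partially overlaps it — only the 45.56 mm² overlap (of its 134.52 mm²) is removed, clipping the outline — area = 60.19 mm²; the r=2 cylinder at (6, -3) contributes a regular 8-gon of circumradius 2 (area = (8/2)·2.000²·sin(360°/8) = 11.31 mm²); Merging all regions: the 2 present regions are separate (no shared area or edge), so areas and boundary lengths simply add and each stays a separate island — area = 71.50 mm². So its area = 71.50 mm². Layer 60 is larger (117.06 vs 71.50 mm²).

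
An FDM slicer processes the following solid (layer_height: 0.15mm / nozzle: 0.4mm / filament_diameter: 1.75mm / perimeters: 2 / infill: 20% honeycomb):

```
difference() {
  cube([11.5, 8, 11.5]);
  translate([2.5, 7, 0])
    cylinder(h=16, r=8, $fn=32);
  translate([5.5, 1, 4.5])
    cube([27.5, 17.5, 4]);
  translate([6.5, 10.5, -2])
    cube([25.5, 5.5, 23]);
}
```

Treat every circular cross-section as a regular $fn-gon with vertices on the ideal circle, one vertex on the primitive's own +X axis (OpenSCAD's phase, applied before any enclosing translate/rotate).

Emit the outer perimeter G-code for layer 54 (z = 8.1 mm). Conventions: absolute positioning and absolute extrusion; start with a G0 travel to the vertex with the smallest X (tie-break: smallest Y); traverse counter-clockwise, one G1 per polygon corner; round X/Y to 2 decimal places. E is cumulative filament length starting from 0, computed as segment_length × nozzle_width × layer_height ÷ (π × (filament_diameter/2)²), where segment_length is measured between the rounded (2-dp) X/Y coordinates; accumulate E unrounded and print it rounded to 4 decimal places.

At z = 8.1 mm: the cube (footprint 11.5×8) is included at this height; the r=8 cylinder at (2.5, 7) gives a regular 32-gon of circumradius 8 (constant along its height); the cube at (5.5, 1) is present — its section is the full 27.5×17.5 rectangle; the 25.5×5.5 cube at (6.5, 10.5) contributes its full rectangle; Taking the first minus the rest: starting from the 11.5×8 cube, the r=8 cylinder at (2.5, 7) partially overlaps it — only the 75.38 mm² overlap (of its 199.77 mm²) is removed, clipping the outline; the 27.5×17.5 cube at (5.5, 1) partially overlaps it — only the 12.21 mm² overlap (of its 481.25 mm²) is removed, clipping the outline; the 25.5×5.5 cube at (6.5, 10.5) misses the remaining region (no effect) — 1 connected region. The outline is a single polygon with 5 vertices. Extrusion per mm of travel: 0.4 × 0.15 / (π × 0.875²) = 0.024945. Accumulating E over each segment gives final E = 0.2928.

G0 X6.29 Y0.00 Z8.10
G1 X11.50 Y0.00 E0.1300
G1 X11.50 Y1.00 E0.1549
G1 X7.74 Y1.00 E0.2487
G1 X6.94 Y0.35 E0.2744
G1 X6.29 Y0.00 E0.2928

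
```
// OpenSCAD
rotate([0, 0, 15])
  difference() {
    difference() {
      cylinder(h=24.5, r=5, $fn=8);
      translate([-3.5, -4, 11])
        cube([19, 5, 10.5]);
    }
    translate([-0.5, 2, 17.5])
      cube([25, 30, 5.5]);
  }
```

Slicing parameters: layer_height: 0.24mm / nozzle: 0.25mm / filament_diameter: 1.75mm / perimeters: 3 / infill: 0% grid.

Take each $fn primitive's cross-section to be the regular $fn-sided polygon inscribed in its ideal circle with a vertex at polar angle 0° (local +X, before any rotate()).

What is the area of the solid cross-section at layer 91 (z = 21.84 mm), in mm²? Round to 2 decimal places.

At z = 21.84 mm: the cylinder: section is a regular 8-gon, circumradius r=5 (area = (8/2)·5.000²·sin(360°/8) = 70.71 mm²); the cube at (-3.5, -4) is absent (z outside [11, 21.5]); After the difference (first − rest): none of the subtracted shapes is present at this height, so the r=5 cylinder is unchanged — area = 70.71 mm²; the cube at (-0.5, 2) (footprint 25×30) is included at this height (area 750.00 mm²); Taking the first minus the rest: starting from that combined region (70.71 mm²), the 25×30 cube at (-0.5, 2) partially overlaps it — only the 9.95 mm² overlap (of its 750.00 mm²) is removed, clipping the outline — area = 60.76 mm²; (rotated 15° about Z; rotation is an isometry so areas/perimeters/island counts are preserved). Overall, the cross-section is a single solid region. Net area = 60.76 mm².

60.76 mm²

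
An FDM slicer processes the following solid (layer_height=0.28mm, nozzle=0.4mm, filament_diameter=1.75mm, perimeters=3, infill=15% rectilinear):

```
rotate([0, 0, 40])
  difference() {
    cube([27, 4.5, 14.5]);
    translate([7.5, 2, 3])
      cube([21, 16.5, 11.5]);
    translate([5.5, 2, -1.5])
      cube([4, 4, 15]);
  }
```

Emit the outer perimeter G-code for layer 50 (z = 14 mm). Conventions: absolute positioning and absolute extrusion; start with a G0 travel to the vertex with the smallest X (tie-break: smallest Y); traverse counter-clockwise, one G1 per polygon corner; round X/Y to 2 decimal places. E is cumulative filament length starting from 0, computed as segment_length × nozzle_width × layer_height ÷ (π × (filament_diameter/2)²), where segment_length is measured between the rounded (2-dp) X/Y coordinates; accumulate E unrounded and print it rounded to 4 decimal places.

G0 X-2.89 Y3.45 Z14.00
G1 X0.00 Y0.00 E0.2096
G1 X20.68 Y17.36 E1.4668
G1 X19.40 Y18.89 E1.5597
G1 X4.46 Y6.35 E2.4680
G1 X2.85 Y8.27 E2.5846
G1 X-2.89 Y3.45 E2.9336

At z = 14 mm: the cube (footprint 27×4.5) is included at this height; the cube at (7.5, 2) (footprint 21×16.5) is included at this height; the cube at (5.5, 2) is not intersected at this z (z outside [-1.5, 13.5]); Taking the first minus the rest: starting from the 27×4.5 cube, the 21×16.5 cube at (7.5, 2) partially overlaps it — only the 48.75 mm² overlap (of its 346.50 mm²) is removed, clipping the outline — 1 connected region; (whole slice rotated 40° about Z — lengths, areas and connectivity unchanged). The outline is a single polygon with 6 vertices. Extrusion per mm of travel: 0.4 × 0.28 / (π × 0.875²) = 0.046564. Accumulating E over each segment gives final E = 2.9336.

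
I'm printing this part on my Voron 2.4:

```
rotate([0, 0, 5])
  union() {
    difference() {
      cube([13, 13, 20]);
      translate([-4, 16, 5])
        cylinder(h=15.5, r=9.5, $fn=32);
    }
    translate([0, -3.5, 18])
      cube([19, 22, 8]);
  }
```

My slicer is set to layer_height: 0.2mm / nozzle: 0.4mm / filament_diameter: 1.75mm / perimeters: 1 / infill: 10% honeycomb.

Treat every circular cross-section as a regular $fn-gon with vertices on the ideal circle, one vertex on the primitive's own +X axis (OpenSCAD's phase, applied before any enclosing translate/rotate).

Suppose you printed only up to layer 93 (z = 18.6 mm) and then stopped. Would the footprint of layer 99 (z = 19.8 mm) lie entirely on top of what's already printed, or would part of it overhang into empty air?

Compare the two slices. At z = 18.6: the cube is present — its section is the full 13×13 rectangle (area 169.00 mm²); the r=9.5 cylinder at (-4, 16) gives a regular 32-gon of circumradius 9.5 (constant along its height) (area = (32/2)·9.500²·sin(360°/32) = 281.71 mm²); After the difference (first − rest): starting from the 13×13 cube (169.00 mm²), the r=9.5 cylinder at (-4, 16) partially overlaps it — only the 17.78 mm² overlap (of its 281.71 mm²) is removed, clipping the outline — area = 151.22 mm²; the cube at (0, -3.5) is present — its section is the full 19×22 rectangle (area 418.00 mm²); Merging all regions: that combined region lies entirely inside the 19×22 cube at (0, -3.5), so the union is just the 19×22 cube at (0, -3.5) — area = 418.00 mm²; (rotated 5° about Z; rotation is an isometry so areas/perimeters/island counts are preserved). At z = 19.8: the cube (footprint 13×13) is included at this height (area 169.00 mm²); the cylinder at (-4, 16): section is a regular 32-gon, circumradius r=9.5 (area = (32/2)·9.500²·sin(360°/32) = 281.71 mm²); Subtracting the remaining from the first: starting from the 13×13 cube (169.00 mm²), the r=9.5 cylinder at (-4, 16) partially overlaps it — only the 17.78 mm² overlap (of its 281.71 mm²) is removed, clipping the outline — area = 151.22 mm²; the cube at (0, -3.5) is present — its section is the full 19×22 rectangle (area 418.00 mm²); Combining (union): that combined region lies entirely inside the 19×22 cube at (0, -3.5), so the union is just the 19×22 cube at (0, -3.5) — area = 418.00 mm²; (whole slice rotated 5° about Z — lengths, areas and connectivity unchanged). Checking containment: the cross-section at z = 19.8 is a subset of the cross-section at z = 18.6.

entirely on top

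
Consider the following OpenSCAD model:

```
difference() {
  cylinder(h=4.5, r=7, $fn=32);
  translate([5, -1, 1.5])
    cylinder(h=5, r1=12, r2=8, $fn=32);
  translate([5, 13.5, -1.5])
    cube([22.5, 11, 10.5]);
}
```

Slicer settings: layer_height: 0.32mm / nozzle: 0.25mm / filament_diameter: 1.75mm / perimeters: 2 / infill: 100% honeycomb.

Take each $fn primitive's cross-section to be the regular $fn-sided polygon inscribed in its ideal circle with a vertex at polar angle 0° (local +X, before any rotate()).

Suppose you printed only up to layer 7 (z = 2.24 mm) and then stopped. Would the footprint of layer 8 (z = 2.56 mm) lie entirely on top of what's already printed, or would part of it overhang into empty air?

Compare the two slices. At z = 2.24: the cylinder: section is a regular 32-gon, circumradius r=7 (area = (32/2)·7.000²·sin(360°/32) = 152.95 mm²); the cone at (5, -1) contributes a regular 32-gon of circumradius 11.408 (interpolated between r1=12 and r2=8 at t=0.148) (area = (32/2)·11.408²·sin(360°/32) = 406.23 mm²); the 22.5×11 cube at (5, 13.5) contributes its full rectangle (area 247.50 mm²); Taking the first minus the rest: starting from the r=7 cylinder (152.95 mm²), the cone at (5, -1) partially overlaps it — only the 148.55 mm² overlap (of its 406.23 mm²) is removed, clipping the outline; the 22.5×11 cube at (5, 13.5) misses the remaining region (no effect) — area = 4.41 mm². At z = 2.56: the cylinder: section is a regular 32-gon, circumradius r=7 (area = (32/2)·7.000²·sin(360°/32) = 152.95 mm²); the cone at (5, -1): at t=0.212 of its height the radius interpolates to r₁+(r₂−r₁)t = 11.152, giving a regular 32-gon of that circumradius (area = (32/2)·11.152²·sin(360°/32) = 388.21 mm²); the 22.5×11 cube at (5, 13.5) contributes its full rectangle (area 247.50 mm²); After the difference (first − rest): starting from the r=7 cylinder (152.95 mm²), the cone at (5, -1) partially overlaps it — only the 146.02 mm² overlap (of its 388.21 mm²) is removed, clipping the outline; the 22.5×11 cube at (5, 13.5) misses the remaining region (no effect) — area = 6.93 mm². Checking containment: at z = 2.56 the cross-section extends beyond the z = 2.24 cross-section by about 2.53 mm².

part overhangs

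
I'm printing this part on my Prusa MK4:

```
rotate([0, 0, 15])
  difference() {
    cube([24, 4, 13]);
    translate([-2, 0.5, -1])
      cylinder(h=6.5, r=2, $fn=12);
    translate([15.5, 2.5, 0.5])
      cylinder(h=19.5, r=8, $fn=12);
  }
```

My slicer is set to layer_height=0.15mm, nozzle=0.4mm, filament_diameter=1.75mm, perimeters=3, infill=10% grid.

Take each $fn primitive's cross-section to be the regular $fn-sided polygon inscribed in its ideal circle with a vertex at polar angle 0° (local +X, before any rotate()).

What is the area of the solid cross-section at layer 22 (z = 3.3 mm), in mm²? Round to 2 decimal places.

34.28 mm²

At z = 3.3 mm: the 24×4 cube contributes its full rectangle (area 96.00 mm²); the cylinder at (-2, 0.5): section is a regular 12-gon, circumradius r=2 (area = (12/2)·2.000²·sin(360°/12) = 12.00 mm²); the cylinder at (15.5, 2.5): section is a regular 12-gon, circumradius r=8 (area = (12/2)·8.000²·sin(360°/12) = 192.00 mm²); Subtracting the remaining from the first: starting from the 24×4 cube (96.00 mm²), the r=2 cylinder at (-2, 0.5) misses the remaining region (no effect); the r=8 cylinder at (15.5, 2.5) partially overlaps it — only the 61.72 mm² overlap (of its 192.00 mm²) is removed, clipping the outline — area = 34.28 mm²; (whole slice rotated 15° about Z — lengths, areas and connectivity unchanged). Overall, the cross-section has 2 separate islands. Net area = 34.28 mm².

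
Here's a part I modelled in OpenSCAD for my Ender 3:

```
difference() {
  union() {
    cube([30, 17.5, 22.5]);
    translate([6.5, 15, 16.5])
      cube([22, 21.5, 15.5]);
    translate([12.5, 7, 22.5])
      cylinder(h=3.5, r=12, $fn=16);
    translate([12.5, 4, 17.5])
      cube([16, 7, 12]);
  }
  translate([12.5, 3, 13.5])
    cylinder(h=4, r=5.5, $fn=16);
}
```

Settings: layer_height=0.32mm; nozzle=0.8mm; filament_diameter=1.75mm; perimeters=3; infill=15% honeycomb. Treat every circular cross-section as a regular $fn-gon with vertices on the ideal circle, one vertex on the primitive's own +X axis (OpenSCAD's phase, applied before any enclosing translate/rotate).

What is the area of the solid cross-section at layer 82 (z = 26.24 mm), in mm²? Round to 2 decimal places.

585.00 mm²

At z = 26.24 mm: the cube does not reach this height (z outside [0, 22.5]); the cube at (6.5, 15) is present — its section is the full 22×21.5 rectangle (area 473.00 mm²); the cylinder at (12.5, 7) is not intersected at this z (z outside [22.5, 26]); the cube at (12.5, 4) is present — its section is the full 16×7 rectangle (area 112.00 mm²); Taking the union: the 2 present regions are separate (no shared area or edge), so areas and boundary lengths simply add and each stays a separate island — area = 585.00 mm²; the cylinder at (12.5, 3) does not reach this height (z outside [13.5, 17.5]); Taking the first minus the rest: none of the subtracted shapes is present at this height, so the result so far is unchanged — area = 585.00 mm². Overall, the cross-section has 2 separate islands. Net area = 585.00 mm².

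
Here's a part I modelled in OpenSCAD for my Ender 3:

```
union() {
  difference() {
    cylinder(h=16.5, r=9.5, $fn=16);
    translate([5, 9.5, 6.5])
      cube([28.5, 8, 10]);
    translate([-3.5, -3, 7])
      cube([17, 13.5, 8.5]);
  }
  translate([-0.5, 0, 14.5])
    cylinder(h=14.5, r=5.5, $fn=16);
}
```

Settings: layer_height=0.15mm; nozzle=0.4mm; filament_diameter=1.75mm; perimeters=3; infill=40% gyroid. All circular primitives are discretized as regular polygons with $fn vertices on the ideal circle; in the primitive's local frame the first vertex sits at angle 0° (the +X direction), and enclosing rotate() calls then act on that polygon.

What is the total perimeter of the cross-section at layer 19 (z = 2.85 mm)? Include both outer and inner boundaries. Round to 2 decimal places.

At z = 2.85 mm: the r=9.5 cylinder contributes a regular 16-gon of circumradius 9.5 (perimeter = 2·16·9.500·sin(180°/16) = 59.31 mm); the cube at (5, 9.5) is absent (z outside [6.5, 16.5]); the cube at (-3.5, -3) does not reach this height (z outside [7, 15.5]); Taking the first minus the rest: none of the subtracted shapes is present at this height, so the r=9.5 cylinder is unchanged — boundary = 59.31 mm; the cylinder at (-0.5, 0) is not intersected at this z (z outside [14.5, 29]); Taking the union: only the result so far is present, so the union is just that shape — boundary = 59.31 mm. Overall, the cross-section is a single solid region. Total boundary length (outer) = 59.31 mm.

59.31 mm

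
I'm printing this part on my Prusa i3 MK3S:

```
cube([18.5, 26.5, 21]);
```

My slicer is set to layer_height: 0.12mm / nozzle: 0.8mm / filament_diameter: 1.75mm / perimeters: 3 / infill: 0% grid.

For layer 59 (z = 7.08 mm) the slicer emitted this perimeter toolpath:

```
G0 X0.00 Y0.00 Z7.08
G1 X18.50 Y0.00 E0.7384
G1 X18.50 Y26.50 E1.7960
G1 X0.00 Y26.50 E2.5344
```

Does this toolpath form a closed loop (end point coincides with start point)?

Start point (G0): (0.00, 0.00). End point (last G1): the path does not return to the start — open.

no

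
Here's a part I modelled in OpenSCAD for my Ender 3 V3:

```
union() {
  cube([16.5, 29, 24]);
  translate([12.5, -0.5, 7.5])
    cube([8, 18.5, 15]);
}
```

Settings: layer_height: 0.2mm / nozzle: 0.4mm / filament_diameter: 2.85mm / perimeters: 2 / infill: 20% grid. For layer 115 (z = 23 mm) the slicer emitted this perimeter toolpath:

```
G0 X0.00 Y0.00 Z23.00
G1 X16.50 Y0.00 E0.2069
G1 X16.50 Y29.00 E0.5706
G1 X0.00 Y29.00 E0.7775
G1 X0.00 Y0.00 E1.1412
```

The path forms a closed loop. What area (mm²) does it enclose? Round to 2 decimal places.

Apply the shoelace formula to the sequence of (X, Y) vertices; enclosed area = 478.50 mm².

478.50 mm²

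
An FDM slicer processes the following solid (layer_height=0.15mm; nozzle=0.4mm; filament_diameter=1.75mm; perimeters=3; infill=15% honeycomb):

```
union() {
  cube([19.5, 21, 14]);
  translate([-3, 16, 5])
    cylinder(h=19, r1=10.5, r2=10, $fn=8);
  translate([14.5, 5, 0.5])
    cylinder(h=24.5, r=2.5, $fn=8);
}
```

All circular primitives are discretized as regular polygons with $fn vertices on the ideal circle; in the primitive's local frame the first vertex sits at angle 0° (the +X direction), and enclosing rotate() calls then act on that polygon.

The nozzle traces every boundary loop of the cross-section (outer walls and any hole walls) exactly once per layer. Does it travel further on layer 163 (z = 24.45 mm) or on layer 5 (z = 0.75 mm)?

Layer 163 (z = 24.45): the cube does not reach this height (z outside [0, 14]); the cone at (-3, 16) is absent (z outside [5, 24]); the r=2.5 cylinder at (14.5, 5) contributes a regular 8-gon of circumradius 2.5 (perimeter = 2·8·2.500·sin(180°/8) = 15.31 mm); Combining (union): only the r=2.5 cylinder at (14.5, 5) is present, so the union is just that shape — boundary = 15.31 mm. So its perimeter = 15.31 mm. Layer 5 (z = 0.75): the 19.5×21 cube contributes its full rectangle (perimeter 81.00 mm); the cone at (-3, 16) is absent (z outside [5, 24]); the r=2.5 cylinder at (14.5, 5) contributes a regular 8-gon of circumradius 2.5 (perimeter = 2·8·2.500·sin(180°/8) = 15.31 mm); Combining (union): the r=2.5 cylinder at (14.5, 5) lies entirely inside the 19.5×21 cube, so the union is just the 19.5×21 cube — boundary = 81.00 mm. So its perimeter = 81.00 mm. Layer 5 is larger (81.00 vs 15.31 mm).

layer 5 (z = 0.75 mm)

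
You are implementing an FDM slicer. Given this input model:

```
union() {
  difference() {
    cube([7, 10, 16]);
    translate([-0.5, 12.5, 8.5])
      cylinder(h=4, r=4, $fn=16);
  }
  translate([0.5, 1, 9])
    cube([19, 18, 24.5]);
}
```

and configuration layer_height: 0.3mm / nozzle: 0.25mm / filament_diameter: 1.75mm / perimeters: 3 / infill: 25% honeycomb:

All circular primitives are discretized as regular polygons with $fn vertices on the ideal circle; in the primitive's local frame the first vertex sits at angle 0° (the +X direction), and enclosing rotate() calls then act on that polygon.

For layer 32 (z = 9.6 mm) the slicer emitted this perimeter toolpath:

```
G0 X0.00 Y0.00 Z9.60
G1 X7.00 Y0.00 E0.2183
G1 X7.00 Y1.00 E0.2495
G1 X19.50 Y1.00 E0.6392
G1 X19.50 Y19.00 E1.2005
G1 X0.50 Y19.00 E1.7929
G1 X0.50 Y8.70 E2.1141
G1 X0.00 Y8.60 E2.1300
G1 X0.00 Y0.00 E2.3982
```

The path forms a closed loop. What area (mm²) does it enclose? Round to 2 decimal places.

352.82 mm²

Apply the shoelace formula to the sequence of (X, Y) vertices; enclosed area = 352.82 mm².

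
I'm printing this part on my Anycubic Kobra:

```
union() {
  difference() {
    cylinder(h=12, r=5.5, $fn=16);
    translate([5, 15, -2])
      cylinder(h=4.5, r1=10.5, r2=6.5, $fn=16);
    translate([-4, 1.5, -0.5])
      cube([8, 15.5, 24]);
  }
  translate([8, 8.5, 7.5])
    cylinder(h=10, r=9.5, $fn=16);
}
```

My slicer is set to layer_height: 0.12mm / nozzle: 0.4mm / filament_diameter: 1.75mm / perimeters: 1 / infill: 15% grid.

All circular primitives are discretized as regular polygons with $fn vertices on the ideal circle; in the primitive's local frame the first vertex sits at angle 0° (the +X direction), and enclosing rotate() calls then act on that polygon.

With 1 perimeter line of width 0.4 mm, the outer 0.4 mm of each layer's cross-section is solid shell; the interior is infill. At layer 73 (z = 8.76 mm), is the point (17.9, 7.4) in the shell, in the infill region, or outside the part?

At z = 8.76 mm: the r=5.5 cylinder contributes a regular 16-gon of circumradius 5.5; the cone at (5, 15) does not reach this height (z outside [-2, 2.5]); the 8×15.5 cube at (-4, 1.5) contributes its full rectangle; After the difference (first − rest): starting from the r=5.5 cylinder, the 8×15.5 cube at (-4, 1.5) partially overlaps it — only the 27.12 mm² overlap (of its 124.00 mm²) is removed, clipping the outline — 1 connected region; the cylinder at (8, 8.5): section is a regular 16-gon, circumradius r=9.5; Combining (union): the regions partially overlap (shared area 5.83 mm²), so overlapping operands fuse into one piece — 1 connected region. Overall, the cross-section is a single solid region. The nearest boundary edge runs (17.50, 8.50)→(16.78, 4.86); distance from the point to it = 0.61 mm. The point is not inside any of the regions above, so it lies outside the cross-section (0.61 mm from the nearest boundary).

outside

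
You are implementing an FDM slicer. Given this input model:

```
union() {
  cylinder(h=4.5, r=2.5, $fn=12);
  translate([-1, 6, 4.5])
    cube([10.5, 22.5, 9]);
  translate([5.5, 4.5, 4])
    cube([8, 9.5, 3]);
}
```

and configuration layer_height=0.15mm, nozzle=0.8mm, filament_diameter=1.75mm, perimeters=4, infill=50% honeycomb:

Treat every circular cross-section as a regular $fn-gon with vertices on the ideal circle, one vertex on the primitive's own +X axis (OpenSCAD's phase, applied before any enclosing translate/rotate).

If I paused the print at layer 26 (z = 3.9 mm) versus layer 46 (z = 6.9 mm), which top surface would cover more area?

Layer 26 (z = 3.9): the r=2.5 cylinder contributes a regular 12-gon of circumradius 2.5 (area = (12/2)·2.500²·sin(360°/12) = 18.75 mm²); the cube at (-1, 6) is absent (z outside [4.5, 13.5]); the cube at (5.5, 4.5) is not intersected at this z (z outside [4, 7]); Combining (union): only the r=2.5 cylinder is present, so the union is just that shape — area = 18.75 mm². So its area = 18.75 mm². Layer 46 (z = 6.9): the cylinder is not intersected at this z (z outside [0, 4.5]); the 10.5×22.5 cube at (-1, 6) contributes its full rectangle (area 236.25 mm²); the 8×9.5 cube at (5.5, 4.5) contributes its full rectangle (area 76.00 mm²); Merging all regions: the regions partially overlap — summed areas 312.25 mm² minus the doubly-counted overlap 32.00 mm² gives 280.25 mm² — area = 280.25 mm². So its area = 280.25 mm². Layer 46 is larger (280.25 vs 18.75 mm²).

layer 46 (z = 6.9 mm)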